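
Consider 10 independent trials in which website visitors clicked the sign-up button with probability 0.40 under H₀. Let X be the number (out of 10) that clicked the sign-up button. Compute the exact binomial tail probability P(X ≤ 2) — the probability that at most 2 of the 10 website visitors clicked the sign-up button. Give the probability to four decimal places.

X is binomial with n = 10 and p = 0.40.
P(X ≤ 2) = C(10,0)·0.40^0·0.60^10 + C(10,1)·0.40^1·0.60^9 + C(10,2)·0.40^2·0.60^8.
= 0.006047 + 0.040311 + 0.120932 = 0.1673.

P = 0.1673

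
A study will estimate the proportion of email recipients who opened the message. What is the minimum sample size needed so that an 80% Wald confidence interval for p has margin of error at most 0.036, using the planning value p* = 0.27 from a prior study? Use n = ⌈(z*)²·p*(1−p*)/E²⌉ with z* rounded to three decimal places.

z* = 1.282 at the 80% level.
p*(1−p*) = 0.27·0.73 = 0.1971.
(z*)²·p*(1−p*)/E² = 1.643524·0.1971/0.001296 = 249.953.
⌈249.953⌉ = 250.

n = 250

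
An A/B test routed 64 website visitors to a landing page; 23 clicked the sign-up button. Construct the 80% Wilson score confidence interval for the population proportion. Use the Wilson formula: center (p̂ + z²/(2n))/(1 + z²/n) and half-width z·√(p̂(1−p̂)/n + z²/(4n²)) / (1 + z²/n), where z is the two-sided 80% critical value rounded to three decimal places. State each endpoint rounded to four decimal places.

(0.2869, 0.4389)

p̂ = 23/64 = 0.35938; z = 1.282, so z² = 1.643524.
1 + z²/n = 1.025680.
Adjusted center: (0.35938 + z²/(2n))/1.025680 = 0.36290.
Radicand: p̂(1−p̂)/n + z²/(4n²) = 0.003597260 + 0.000100313 = 0.003697573.
Half-width = 1.282·√0.003697573/1.025680 = 0.07600.
CI: 0.36290 ± 0.07600 = (0.2869, 0.4389).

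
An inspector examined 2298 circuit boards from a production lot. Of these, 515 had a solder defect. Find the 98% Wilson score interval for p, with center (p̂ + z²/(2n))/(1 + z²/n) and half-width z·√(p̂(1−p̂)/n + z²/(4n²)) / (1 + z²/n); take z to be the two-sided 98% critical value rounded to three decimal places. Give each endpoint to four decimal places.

(0.2045, 0.2450)

p̂ = 515/2298 = 0.22411; z = 2.326, so z² = 5.410276.
1 + z²/n = 1.002354.
Center = (0.22411 + 0.001177)/1.002354 = 0.22476.
Radicand: p̂(1−p̂)/n + z²/(4n²) = 0.000075667 + 0.000000256 = 0.000075923.
Half-width = 2.326·√0.000075923/1.002354 = 0.02022.
Interval: 0.22476 ± 0.02022 → (0.2045, 0.2450).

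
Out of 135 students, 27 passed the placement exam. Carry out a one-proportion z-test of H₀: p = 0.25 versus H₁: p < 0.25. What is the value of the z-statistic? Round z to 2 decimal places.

Sample proportion p̂ = 27/135 = 0.20000.
SE₀ = √(0.25·0.75/135) = 0.037268.
z = (p̂ − p₀)/SE = (0.20000 − 0.25)/0.037268 = -1.34.

z = -1.34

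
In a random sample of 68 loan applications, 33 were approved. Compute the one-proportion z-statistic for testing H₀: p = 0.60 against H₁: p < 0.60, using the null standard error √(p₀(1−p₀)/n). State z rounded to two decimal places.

With x = 33 successes in n = 68, p̂ = 0.48529.
SE₀ = √(0.60·0.40/68) = 0.059409.
Test statistic: z = -0.11471/0.059409 = -1.93.

z = -1.93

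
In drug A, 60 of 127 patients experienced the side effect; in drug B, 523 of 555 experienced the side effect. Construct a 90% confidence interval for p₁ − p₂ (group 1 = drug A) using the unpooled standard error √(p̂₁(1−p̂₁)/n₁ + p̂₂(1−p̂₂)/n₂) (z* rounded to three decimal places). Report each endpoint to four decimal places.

(-0.5446, -0.3952)

p̂₁ = 0.47244, p̂₂ = 0.94234, so the observed difference is -0.46990.
SE = √(0.001962524 + 0.000097898) = √0.002060422 = 0.045392.
For 90% confidence, z* = 1.645. Margin of error = 0.07467.
So the interval runs from -0.5446 to -0.3952.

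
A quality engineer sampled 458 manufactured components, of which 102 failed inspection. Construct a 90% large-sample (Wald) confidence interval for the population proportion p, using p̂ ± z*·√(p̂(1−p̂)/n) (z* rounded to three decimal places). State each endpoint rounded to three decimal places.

(0.191, 0.255)

p̂ = 102/458 = 0.22271.
Standard error of p̂: √(0.173109/458) = √0.000377967 = 0.019441.
The 90% critical value is z* = 1.645.
Margin = 1.645·0.019441 = 0.03198.
Interval: 0.22271 ± 0.03198 → (0.191, 0.255).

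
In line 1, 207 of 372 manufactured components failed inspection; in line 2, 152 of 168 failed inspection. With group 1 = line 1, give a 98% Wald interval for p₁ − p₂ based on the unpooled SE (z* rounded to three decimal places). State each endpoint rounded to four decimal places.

(-0.4281, -0.2685)

p̂₁ = 0.55645, p̂₂ = 0.90476, so the observed difference is -0.34831.
SE = √(0.000663476 + 0.000512904) = √0.001176380 = 0.034298.
z* = 2.326 at the 98% level. Margin = 2.326·0.034298 = 0.07978.
Interval: -0.34831 ± 0.07978 → (-0.4281, -0.2685).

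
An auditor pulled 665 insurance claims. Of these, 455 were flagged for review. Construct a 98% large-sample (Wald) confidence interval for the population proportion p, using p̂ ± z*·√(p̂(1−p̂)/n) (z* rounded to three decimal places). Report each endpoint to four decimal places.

(0.6423, 0.7261)

The sample proportion is 455/665 = 0.68421.
SE = √(p̂(1−p̂)/n) = √(0.216066/665) = 0.018025.
z* = 2.326 at the 98% level.
Margin of error: 2.326 × 0.018025 = 0.04193.
So the interval runs from 0.6423 to 0.7261.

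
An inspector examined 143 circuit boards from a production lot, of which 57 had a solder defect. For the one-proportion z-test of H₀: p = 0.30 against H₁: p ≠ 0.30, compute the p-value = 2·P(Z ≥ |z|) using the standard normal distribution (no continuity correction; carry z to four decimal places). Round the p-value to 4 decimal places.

p-value = 0.0101

With x = 57 successes in n = 143, p̂ = 0.39860.
Null standard error: √(0.30·0.70/143) = √0.001468531 = 0.038321.
Test statistic (full precision, shown to 4 dp): z = (57/143 − 0.30)/SE₀ ≈ 2.5730.
From the standard normal, 2·P(Z ≥ |z|) = 0.0101.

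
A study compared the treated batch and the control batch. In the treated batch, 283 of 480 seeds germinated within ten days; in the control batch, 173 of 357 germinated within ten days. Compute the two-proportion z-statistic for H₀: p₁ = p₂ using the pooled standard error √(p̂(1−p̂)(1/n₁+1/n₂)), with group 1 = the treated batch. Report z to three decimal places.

z = 3.017

Sample proportions: p̂₁ = 283/480 = 0.58958 and p̂₂ = 173/357 = 0.48459.
Pooling: p̂ = 456/837 = 0.54480.
Pooled SE = √[0.2479927·0.00488445] ≈ 0.034804.
z = 0.10499/0.034804 = 3.017.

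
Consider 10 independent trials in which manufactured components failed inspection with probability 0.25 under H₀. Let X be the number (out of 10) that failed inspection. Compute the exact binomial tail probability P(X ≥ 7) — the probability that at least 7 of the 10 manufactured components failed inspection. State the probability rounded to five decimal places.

P = 0.00351

X ~ Binomial(n=10, p=0.25).
P(X ≥ 7) = C(10,7)·0.25^7·0.75^3 + C(10,8)·0.25^8·0.75^2 + C(10,9)·0.25^9·0.75^1 + C(10,10)·0.25^10·0.75^0.
= 0.003090 + 0.000386 + 0.000029 + 0.000001 = 0.00351.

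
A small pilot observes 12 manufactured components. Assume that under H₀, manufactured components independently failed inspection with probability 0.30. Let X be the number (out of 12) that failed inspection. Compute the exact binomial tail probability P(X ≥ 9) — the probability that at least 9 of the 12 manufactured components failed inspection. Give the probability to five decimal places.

P = 0.00169

X ~ Binomial(n=12, p=0.30).
P(X ≥ 9) = C(12,9)·0.30^9·0.70^3 + C(12,10)·0.30^10·0.70^2 + C(12,11)·0.30^11·0.70^1 + C(12,12)·0.30^12·0.70^0.
= 0.001485 + 0.000191 + 0.000015 + 0.000001 = 0.00169.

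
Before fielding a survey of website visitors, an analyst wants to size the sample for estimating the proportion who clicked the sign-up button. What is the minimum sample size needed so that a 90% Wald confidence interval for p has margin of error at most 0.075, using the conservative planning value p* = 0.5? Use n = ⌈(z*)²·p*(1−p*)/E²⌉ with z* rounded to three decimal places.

For 90% confidence, z* = 1.645.
p*(1−p*) = 0.50·0.50 = 0.2500.
Required n before rounding: 2.706025 × 0.2500 / 0.075² = 120.268.
Rounding up, n = 121.

n = 121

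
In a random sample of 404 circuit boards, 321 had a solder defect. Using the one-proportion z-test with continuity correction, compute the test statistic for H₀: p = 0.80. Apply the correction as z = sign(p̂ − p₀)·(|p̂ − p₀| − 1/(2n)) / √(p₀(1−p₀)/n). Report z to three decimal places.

The sample proportion is 321/404 = 0.79455. p̂ − p₀ = -0.005446.
Continuity correction 1/(2n) = 1/808 = 0.001238.
Corrected numerator: |-0.005446| − 0.001238 = 0.004208.
Under H₀, SE = √(p₀(1−p₀)/n) = √(0.80·0.20/404) = √0.000396040 = 0.019901.
z = (−)0.004208/0.019901 = -0.211.

z = -0.211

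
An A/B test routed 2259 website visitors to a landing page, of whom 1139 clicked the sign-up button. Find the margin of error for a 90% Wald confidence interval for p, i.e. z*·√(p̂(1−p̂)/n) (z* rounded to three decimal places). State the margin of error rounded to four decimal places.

Sample proportion p̂ = 1139/2259 = 0.50421.
SE = √(p̂(1−p̂)/n) = √(0.249982/2259) = 0.010520.
The 90% critical value is z* = 1.645.
So ME = 0.0173.

ME = 0.0173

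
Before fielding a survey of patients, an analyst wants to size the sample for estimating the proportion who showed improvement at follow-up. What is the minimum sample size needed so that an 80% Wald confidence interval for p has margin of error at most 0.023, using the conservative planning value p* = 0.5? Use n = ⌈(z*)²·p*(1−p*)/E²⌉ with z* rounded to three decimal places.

For 80% confidence, z* = 1.282.
p*(1−p*) = 0.50·0.50 = 0.2500.
(z*)²·p*(1−p*)/E² = 1.643524·0.2500/0.000529 = 776.713.
⌈776.713⌉ = 777.

n = 777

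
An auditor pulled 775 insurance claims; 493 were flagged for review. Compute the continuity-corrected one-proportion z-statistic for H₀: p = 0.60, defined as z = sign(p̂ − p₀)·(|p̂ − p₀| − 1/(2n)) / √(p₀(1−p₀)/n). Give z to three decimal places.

The sample proportion is 493/775 = 0.63613. p̂ − p₀ = 0.036129.
Continuity correction 1/(2n) = 1/1550 = 0.000645.
Corrected numerator: |0.036129| − 0.000645 = 0.035484.
Under H₀, SE = √(p₀(1−p₀)/n) = √(0.60·0.40/775) = √0.000309677 = 0.017598.
z = +0.035484/0.017598 = 2.016.

z = 2.016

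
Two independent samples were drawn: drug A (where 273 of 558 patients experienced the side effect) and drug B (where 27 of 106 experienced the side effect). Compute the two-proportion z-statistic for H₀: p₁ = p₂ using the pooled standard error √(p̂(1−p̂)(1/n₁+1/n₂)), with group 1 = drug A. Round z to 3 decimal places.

Sample proportions: p̂₁ = 273/558 = 0.48925 and p̂₂ = 27/106 = 0.25472.
Pooling: p̂ = 300/664 = 0.45181.
SE = √[p̂(1−p̂)(1/n₁+1/n₂)] = √[0.45181·0.54819·(1/558+1/106)] ≈ 0.052730.
z = (p̂₁ − p̂₂)/SE = (0.48925 − 0.25472)/0.052730 = 0.23453/0.052730 = 4.448.

z = 4.448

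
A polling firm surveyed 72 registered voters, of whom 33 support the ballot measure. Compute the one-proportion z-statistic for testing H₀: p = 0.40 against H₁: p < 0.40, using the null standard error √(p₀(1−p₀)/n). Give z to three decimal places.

Sample proportion p̂ = 33/72 = 0.45833.
SE₀ = √(0.40·0.60/72) = 0.057735.
Test statistic: z = 0.05833/0.057735 = 1.010.

z = 1.010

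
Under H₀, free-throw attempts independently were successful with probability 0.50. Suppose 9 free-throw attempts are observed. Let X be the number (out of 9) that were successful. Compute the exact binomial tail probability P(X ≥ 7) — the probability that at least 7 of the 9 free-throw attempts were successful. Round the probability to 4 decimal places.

X is binomial with n = 9 and p = 0.50.
P(X ≥ 7) = C(9,7)·0.50^7·0.50^2 + C(9,8)·0.50^8·0.50^1 + C(9,9)·0.50^9·0.50^0.
= 0.070312 + 0.017578 + 0.001953 = 0.0898.

P = 0.0898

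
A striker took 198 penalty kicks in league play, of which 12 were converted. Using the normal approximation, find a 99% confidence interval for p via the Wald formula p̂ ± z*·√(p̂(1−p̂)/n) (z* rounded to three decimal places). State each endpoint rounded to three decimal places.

With x = 12 successes in n = 198, p̂ = 0.06061.
Standard error of p̂: √(0.056933/198) = √0.000287540 = 0.016957.
z* = 2.576 at the 99% level.
Margin = 2.576·0.016957 = 0.04368.
So the interval runs from 0.017 to 0.104.

(0.017, 0.104)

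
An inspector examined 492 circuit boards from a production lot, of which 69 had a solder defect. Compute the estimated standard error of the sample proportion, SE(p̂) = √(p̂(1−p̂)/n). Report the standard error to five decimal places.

SE = 0.01565

p̂ = 69/492 = 0.14024.
p̂(1−p̂) = 0.14024·0.85976 = 0.120573.
Dividing by n and taking the root: √0.000245067 = 0.01565.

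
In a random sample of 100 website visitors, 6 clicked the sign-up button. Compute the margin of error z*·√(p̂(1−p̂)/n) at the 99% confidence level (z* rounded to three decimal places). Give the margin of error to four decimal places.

ME = 0.0612

With x = 6 successes in n = 100, p̂ = 0.06000.
SE(p̂) = √(0.06000·0.94000/100) = 0.023749.
For 99% confidence, z* = 2.576.
ME = 2.576·0.023749 = 0.0612.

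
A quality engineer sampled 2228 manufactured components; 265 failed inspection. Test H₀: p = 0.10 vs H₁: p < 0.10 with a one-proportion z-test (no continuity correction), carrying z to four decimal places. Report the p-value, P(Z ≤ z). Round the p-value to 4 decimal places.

Sample proportion p̂ = 265/2228 = 0.11894.
SE₀ = √(0.10·0.90/2228) = 0.006356.
z = (p̂ − p₀)/SE = (265/2228 − 0.10)/0.006356 ≈ 2.9801.
From the standard normal, P(Z ≤ z) = 0.9986.

p-value = 0.9986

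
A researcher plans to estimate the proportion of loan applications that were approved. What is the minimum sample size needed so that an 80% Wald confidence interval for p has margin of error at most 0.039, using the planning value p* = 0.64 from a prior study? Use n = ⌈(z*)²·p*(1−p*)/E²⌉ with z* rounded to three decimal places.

n = 249

For 80% confidence, z* = 1.282.
p*(1−p*) = 0.64·0.36 = 0.2304.
Required n before rounding: 1.643524 × 0.2304 / 0.039² = 248.960.
Rounding up, n = 249.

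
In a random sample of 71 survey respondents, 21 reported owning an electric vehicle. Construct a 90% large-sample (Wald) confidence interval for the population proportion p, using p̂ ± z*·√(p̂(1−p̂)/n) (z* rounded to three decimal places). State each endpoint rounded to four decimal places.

(0.2067, 0.3849)

p̂ = 21/71 = 0.29577.
SE = √(p̂(1−p̂)/n) = √(0.208292/71) = 0.054164.
z* = 1.645 at the 90% level.
Margin of error: 1.645 × 0.054164 = 0.08910.
So the interval runs from 0.2067 to 0.3849.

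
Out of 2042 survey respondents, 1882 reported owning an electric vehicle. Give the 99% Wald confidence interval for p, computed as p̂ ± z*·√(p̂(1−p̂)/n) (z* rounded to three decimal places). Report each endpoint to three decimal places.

(0.906, 0.937)

With x = 1882 successes in n = 2042, p̂ = 0.92165.
SE = √(p̂(1−p̂)/n) = √(0.072215/2042) = 0.005947.
z* = 2.576 at the 99% level.
Margin of error: 2.576 × 0.005947 = 0.01532.
Interval: 0.92165 ± 0.01532 → (0.906, 0.937).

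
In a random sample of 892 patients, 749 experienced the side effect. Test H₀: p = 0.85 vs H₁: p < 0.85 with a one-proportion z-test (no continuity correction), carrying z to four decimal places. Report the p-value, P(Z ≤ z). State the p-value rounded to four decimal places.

p-value = 0.1942

With x = 749 successes in n = 892, p̂ = 0.83969.
SE₀ = √(0.85·0.15/892) = 0.011956.
Test statistic (full precision, shown to 4 dp): z = (749/892 − 0.85)/SE₀ ≈ -0.8627.
p-value = P(Z ≤ z) with z = -0.8627 → 0.1942.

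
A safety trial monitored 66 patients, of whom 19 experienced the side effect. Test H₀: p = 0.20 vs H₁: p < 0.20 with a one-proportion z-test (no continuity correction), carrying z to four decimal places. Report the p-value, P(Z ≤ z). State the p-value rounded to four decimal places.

With x = 19 successes in n = 66, p̂ = 0.28788.
Null standard error: √(0.20·0.80/66) = √0.002424242 = 0.049237.
z = (p̂ − p₀)/SE = (19/66 − 0.20)/0.049237 ≈ 1.7848.
From the standard normal, P(Z ≤ z) = 0.9629.

p-value = 0.9629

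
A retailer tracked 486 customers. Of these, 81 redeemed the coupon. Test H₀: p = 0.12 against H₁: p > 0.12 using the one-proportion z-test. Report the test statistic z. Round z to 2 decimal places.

z = 3.17

p̂ = 81/486 = 0.16667.
SE₀ = √(0.12·0.88/486) = 0.014741.
z = (0.16667 − 0.12)/0.014741 = 0.04667/0.014741 = 3.17.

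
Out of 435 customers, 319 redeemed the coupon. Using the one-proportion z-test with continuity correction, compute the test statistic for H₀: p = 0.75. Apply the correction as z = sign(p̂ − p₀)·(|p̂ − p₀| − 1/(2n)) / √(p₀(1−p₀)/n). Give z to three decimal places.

With x = 319 successes in n = 435, p̂ = 0.73333. p̂ − p₀ = -0.016667.
1/(2n) = 0.001149.
Corrected numerator: |-0.016667| − 0.001149 = 0.015518.
SE₀ = √(0.75·0.25/435) = 0.020761.
z = −0.015518/0.020761 = -0.747.

z = -0.747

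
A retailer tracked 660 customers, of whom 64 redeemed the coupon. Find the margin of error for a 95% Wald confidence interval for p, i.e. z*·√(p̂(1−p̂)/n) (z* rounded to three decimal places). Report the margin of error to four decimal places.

The sample proportion is 64/660 = 0.09697.
Standard error of p̂: √(0.087567/660) = √0.000132677 = 0.011519.
For 95% confidence, z* = 1.960.
ME = 1.960·0.011519 = 0.0226.

ME = 0.0226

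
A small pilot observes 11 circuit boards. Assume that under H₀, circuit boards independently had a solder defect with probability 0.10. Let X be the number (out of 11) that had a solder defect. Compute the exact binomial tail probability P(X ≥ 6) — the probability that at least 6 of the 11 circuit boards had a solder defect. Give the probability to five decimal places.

P = 0.00030

X ~ Binomial(n=11, p=0.10).
P(X ≥ 6) = Σ_{j=6}^{11} C(11,j)·0.10^j·0.90^{11−j}.
= 0.000273 + 0.000022 + 0.000001 + 0.000000 + 0.000000 + 0.000000 = 0.00030.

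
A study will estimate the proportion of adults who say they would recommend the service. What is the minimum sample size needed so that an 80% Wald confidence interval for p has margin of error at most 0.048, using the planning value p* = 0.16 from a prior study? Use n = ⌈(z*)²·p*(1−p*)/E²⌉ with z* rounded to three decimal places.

z* = 1.282 at the 80% level.
p*(1−p*) = 0.16·0.84 = 0.1344.
Required n before rounding: 1.643524 × 0.1344 / 0.048² = 95.872.
⌈95.872⌉ = 96.

n = 96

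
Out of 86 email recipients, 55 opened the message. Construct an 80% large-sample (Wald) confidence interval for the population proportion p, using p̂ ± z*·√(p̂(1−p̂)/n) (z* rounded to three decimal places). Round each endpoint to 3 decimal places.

(0.573, 0.706)

The sample proportion is 55/86 = 0.63953.
SE(p̂) = √(0.63953·0.36047/86) = 0.051774.
For 80% confidence, z* = 1.282.
Margin of error: 1.282 × 0.051774 = 0.06637.
CI: 0.63953 ± 0.06637 = (0.573, 0.706).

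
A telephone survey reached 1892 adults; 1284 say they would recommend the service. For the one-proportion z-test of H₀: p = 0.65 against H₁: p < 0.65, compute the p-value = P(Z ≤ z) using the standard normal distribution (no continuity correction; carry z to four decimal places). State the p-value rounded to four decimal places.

p-value = 0.9955

With x = 1284 successes in n = 1892, p̂ = 0.67865.
Under H₀, SE = √(p₀(1−p₀)/n) = √(0.65·0.35/1892) = √0.000120243 = 0.010966.
z = (p̂ − p₀)/SE = (1284/1892 − 0.65)/0.010966 ≈ 2.6125.
p-value = P(Z ≤ z) with z = 2.6125 → 0.9955.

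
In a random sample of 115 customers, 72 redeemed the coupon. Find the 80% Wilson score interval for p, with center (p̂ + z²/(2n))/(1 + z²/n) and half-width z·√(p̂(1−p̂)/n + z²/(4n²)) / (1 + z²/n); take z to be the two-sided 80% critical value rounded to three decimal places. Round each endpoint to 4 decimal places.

p̂ = 72/115 = 0.62609; z = 1.282, so z² = 1.643524.
1 + z²/n = 1.014292.
Center = (0.62609 + 0.007146)/1.014292 = 0.62431.
Radicand: p̂(1−p̂)/n + z²/(4n²) = 0.002035670 + 0.000031069 = 0.002066739.
Half-width = 1.282·√0.002066739/1.014292 = 0.05746.
So the interval runs from 0.5669 to 0.6818.

(0.5669, 0.6818)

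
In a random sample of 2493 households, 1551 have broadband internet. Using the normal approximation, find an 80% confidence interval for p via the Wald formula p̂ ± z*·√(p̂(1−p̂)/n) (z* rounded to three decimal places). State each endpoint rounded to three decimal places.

The sample proportion is 1551/2493 = 0.62214.
SE = √(p̂(1−p̂)/n) = √(0.235081/2493) = 0.009711.
For 80% confidence, z* = 1.282.
Margin of error: 1.282 × 0.009711 = 0.01245.
Interval: 0.62214 ± 0.01245 → (0.610, 0.635).

(0.610, 0.635)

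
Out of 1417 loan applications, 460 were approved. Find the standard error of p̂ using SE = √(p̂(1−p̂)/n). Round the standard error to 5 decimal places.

SE = 0.01244

The sample proportion is 460/1417 = 0.32463.
p̂(1−p̂) = 0.219245.
SE = √(0.219245/1417) = √0.000154725 = 0.01244.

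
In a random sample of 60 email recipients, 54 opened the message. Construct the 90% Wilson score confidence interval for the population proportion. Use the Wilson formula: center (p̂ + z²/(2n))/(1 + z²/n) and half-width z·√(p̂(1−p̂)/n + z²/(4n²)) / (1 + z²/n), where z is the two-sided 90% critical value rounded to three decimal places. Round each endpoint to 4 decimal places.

(0.8181, 0.9474)

Here p̂ = 54/60 = 0.90000 and z = 1.645 (z² = 2.706025).
Denominator 1 + z²/n = 1 + 2.706025/60 = 1.045100.
Center = (0.90000 + 0.022550)/1.045100 = 0.88274.
Radicand: p̂(1−p̂)/n + z²/(4n²) = 0.001500000 + 0.000187918 = 0.001687918.
Half-width = z·√(radicand)/denom = 1.645·0.041084/1.045100 = 0.06467.
So the interval runs from 0.8181 to 0.9474.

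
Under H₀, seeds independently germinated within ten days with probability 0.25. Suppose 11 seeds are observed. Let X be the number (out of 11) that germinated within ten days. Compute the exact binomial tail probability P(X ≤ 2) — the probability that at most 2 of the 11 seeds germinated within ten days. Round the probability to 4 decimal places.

P = 0.4552

X ~ Binomial(n=11, p=0.25).
P(X ≤ 2) = C(11,0)·0.25^0·0.75^11 + C(11,1)·0.25^1·0.75^10 + C(11,2)·0.25^2·0.75^9.
= 0.042235 + 0.154862 + 0.258104 = 0.4552.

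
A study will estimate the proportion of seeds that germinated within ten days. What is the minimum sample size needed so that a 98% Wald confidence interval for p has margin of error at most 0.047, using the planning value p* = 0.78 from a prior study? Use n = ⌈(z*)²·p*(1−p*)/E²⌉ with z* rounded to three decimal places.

For 98% confidence, z* = 2.326.
p*(1−p*) = 0.78·0.22 = 0.1716.
(z*)²·p*(1−p*)/E² = 5.410276·0.1716/0.002209 = 420.282.
⌈420.282⌉ = 421.

n = 421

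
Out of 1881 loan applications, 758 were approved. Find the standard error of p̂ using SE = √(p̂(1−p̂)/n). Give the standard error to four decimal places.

The sample proportion is 758/1881 = 0.40298.
p̂(1−p̂) = 0.240587.
Dividing by n and taking the root: √0.000127904 = 0.0113.

SE = 0.0113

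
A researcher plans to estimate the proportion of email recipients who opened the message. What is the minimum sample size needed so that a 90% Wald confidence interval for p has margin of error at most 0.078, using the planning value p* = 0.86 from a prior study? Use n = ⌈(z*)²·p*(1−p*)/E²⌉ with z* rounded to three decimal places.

z* = 1.645 at the 90% level.
p*(1−p*) = 0.86·0.14 = 0.1204.
(z*)²·p*(1−p*)/E² = 2.706025·0.1204/0.006084 = 53.551.
⌈53.551⌉ = 54.

n = 54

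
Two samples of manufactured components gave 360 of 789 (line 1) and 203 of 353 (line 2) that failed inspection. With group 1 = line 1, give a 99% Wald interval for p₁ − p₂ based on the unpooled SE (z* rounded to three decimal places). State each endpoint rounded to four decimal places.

p̂₁ = 360/789 = 0.45627, p̂₂ = 203/353 = 0.57507; p̂₁ − p̂₂ = -0.11880.
SE = √(0.000314433 + 0.000692250) = √0.001006683 = 0.031728.
For 99% confidence, z* = 2.576. Margin of error = 0.08173.
CI: -0.11880 ± 0.08173 = (-0.2005, -0.0371).

(-0.2005, -0.0371)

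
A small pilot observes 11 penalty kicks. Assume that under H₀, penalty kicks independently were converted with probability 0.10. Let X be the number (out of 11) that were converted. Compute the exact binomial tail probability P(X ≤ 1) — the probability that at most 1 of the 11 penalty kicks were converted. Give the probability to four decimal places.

P = 0.6974

X is binomial with n = 11 and p = 0.10.
P(X ≤ 1) = C(11,0)·0.10^0·0.90^11 + C(11,1)·0.10^1·0.90^10.
= 0.313811 + 0.383546 = 0.6974.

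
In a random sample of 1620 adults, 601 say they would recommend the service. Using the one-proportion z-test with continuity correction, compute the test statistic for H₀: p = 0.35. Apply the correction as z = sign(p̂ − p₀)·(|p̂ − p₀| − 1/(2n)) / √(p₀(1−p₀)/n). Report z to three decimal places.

z = 1.745

The sample proportion is 601/1620 = 0.37099. p̂ − p₀ = 0.020988.
Continuity correction 1/(2n) = 1/3240 = 0.000309.
Corrected numerator: |0.020988| − 0.000309 = 0.020679.
SE₀ = √(0.35·0.65/1620) = 0.011850.
z = (+)0.020679/0.011850 = 1.745.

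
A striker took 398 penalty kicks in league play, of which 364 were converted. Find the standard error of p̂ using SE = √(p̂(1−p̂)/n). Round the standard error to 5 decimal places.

SE = 0.01401

With x = 364 successes in n = 398, p̂ = 0.91457.
p̂(1−p̂) = 0.91457·0.08543 = 0.078132.
SE = √(0.078132/398) = 0.01401.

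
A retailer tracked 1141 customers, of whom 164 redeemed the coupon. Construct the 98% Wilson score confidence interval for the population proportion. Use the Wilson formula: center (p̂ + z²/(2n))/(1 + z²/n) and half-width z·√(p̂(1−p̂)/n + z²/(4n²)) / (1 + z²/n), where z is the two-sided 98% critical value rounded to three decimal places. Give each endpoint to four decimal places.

p̂ = 164/1141 = 0.14373; z = 2.326, so z² = 5.410276.
Denominator 1 + z²/n = 1 + 5.410276/1141 = 1.004742.
Center = (0.14373 + 0.002371)/1.004742 = 0.14541.
Radicand: p̂(1−p̂)/n + z²/(4n²) = 0.000107865 + 0.000001039 = 0.000108904.
Half-width = 2.326·√0.000108904/1.004742 = 0.02416.
Interval: 0.14541 ± 0.02416 → (0.1213, 0.1696).

(0.1213, 0.1696)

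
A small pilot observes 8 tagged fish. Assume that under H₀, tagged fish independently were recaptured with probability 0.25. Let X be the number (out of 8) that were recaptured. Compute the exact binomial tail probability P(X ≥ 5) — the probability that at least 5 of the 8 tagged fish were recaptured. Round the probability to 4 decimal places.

X ~ Binomial(n=8, p=0.25).
P(X ≥ 5) = C(8,5)·0.25^5·0.75^3 + C(8,6)·0.25^6·0.75^2 + C(8,7)·0.25^7·0.75^1 + C(8,8)·0.25^8·0.75^0.
= 0.023071 + 0.003845 + 0.000366 + 0.000015 = 0.0273.

P = 0.0273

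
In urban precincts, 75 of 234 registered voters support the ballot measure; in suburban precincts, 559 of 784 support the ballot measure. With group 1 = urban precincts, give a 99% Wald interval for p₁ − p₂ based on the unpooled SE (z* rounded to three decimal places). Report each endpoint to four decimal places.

(-0.4814, -0.3036)

p̂₁ = 75/234 = 0.32051, p̂₂ = 559/784 = 0.71301; p̂₁ − p̂₂ = -0.39250.
Unpooled SE = √(p̂₁(1−p̂₁)/n₁ + p̂₂(1−p̂₂)/n₂) = √(0.000930702 + 0.000261003) = 0.034521.
The 99% critical value is z* = 2.576. Margin = 2.576·0.034521 = 0.08893.
CI: -0.39250 ± 0.08893 = (-0.4814, -0.3036).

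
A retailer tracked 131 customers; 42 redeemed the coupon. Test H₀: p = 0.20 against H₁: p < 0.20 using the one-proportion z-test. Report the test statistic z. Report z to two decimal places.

z = 3.45

The sample proportion is 42/131 = 0.32061.
Null standard error: √(0.20·0.80/131) = √0.001221374 = 0.034948.
z = (0.32061 − 0.20)/0.034948 = 0.12061/0.034948 = 3.45.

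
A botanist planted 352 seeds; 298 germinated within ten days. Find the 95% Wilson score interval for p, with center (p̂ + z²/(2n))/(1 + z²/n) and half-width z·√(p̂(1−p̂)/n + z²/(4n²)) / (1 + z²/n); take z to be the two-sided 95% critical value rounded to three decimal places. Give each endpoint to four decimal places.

(0.8052, 0.8805)

p̂ = 298/352 = 0.84659; z = 1.960, so z² = 3.841600.
Denominator 1 + z²/n = 1 + 3.841600/352 = 1.010914.
Center = (0.84659 + 0.005457)/1.010914 = 0.84285.
Radicand: p̂(1−p̂)/n + z²/(4n²) = 0.000368962 + 0.000007751 = 0.000376713.
Half-width = z·√(radicand)/denom = 1.960·0.019409/1.010914 = 0.03763.
CI: 0.84285 ± 0.03763 = (0.8052, 0.8805).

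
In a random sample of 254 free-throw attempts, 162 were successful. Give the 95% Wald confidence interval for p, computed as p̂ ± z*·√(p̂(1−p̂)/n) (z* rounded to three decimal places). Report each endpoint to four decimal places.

The sample proportion is 162/254 = 0.63780.
Standard error of p̂: √(0.231012/254) = √0.000909498 = 0.030158.
z* = 1.960 at the 95% level.
Margin = 1.960·0.030158 = 0.05911.
Interval: 0.63780 ± 0.05911 → (0.5787, 0.6969).

(0.5787, 0.6969)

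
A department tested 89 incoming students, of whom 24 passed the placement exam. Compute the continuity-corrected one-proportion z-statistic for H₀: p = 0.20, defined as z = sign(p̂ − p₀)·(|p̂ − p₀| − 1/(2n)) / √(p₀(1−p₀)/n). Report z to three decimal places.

z = 1.510

The sample proportion is 24/89 = 0.26966. p̂ − p₀ = 0.069663.
Continuity correction 1/(2n) = 1/178 = 0.005618.
Corrected numerator: |0.069663| − 0.005618 = 0.064045.
Under H₀, SE = √(p₀(1−p₀)/n) = √(0.20·0.80/89) = √0.001797753 = 0.042400.
z = (+)0.064045/0.042400 = 1.510.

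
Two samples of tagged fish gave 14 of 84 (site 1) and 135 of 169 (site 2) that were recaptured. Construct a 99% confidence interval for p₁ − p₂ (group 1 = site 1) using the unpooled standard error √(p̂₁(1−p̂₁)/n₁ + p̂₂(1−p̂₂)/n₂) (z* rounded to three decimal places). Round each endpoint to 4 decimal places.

(-0.7636, -0.5007)

p̂₁ = 0.16667, p̂₂ = 0.79882, so the observed difference is -0.63215.
Unpooled SE = √(p̂₁(1−p̂₁)/n₁ + p̂₂(1−p̂₂)/n₂) = √(0.001653439 + 0.000950939) = 0.051033.
For 99% confidence, z* = 2.576. Margin = 2.576·0.051033 = 0.13146.
Interval: -0.63215 ± 0.13146 → (-0.7636, -0.5007).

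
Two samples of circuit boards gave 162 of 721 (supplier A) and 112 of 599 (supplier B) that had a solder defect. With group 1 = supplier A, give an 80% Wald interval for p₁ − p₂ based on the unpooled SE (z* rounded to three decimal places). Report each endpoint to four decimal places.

(0.0092, 0.0662)

p̂₁ = 0.22469, p̂₂ = 0.18698, so the observed difference is 0.03771.
SE = √(0.000241613 + 0.000253785) = √0.000495398 = 0.022258.
For 80% confidence, z* = 1.282. Margin = 1.282·0.022258 = 0.02853.
CI: 0.03771 ± 0.02853 = (0.0092, 0.0662).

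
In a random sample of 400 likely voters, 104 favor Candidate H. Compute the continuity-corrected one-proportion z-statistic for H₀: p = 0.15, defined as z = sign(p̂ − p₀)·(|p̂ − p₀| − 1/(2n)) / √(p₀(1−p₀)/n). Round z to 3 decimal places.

z = 6.091

Sample proportion p̂ = 104/400 = 0.26000. p̂ − p₀ = 0.110000.
Continuity correction 1/(2n) = 1/800 = 0.001250.
Corrected numerator: |0.110000| − 0.001250 = 0.108750.
SE₀ = √(0.15·0.85/400) = 0.017854.
z = +0.108750/0.017854 = 6.091.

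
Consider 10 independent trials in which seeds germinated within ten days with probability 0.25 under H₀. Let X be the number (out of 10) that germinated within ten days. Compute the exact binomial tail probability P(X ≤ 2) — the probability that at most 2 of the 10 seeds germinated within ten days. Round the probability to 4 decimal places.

P = 0.5256

X is binomial with n = 10 and p = 0.25.
P(X ≤ 2) = C(10,0)·0.25^0·0.75^10 + C(10,1)·0.25^1·0.75^9 + C(10,2)·0.25^2·0.75^8.
= 0.056314 + 0.187712 + 0.281568 = 0.5256.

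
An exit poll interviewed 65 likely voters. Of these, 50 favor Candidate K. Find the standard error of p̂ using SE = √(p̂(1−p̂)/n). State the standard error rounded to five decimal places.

SE = 0.05226

p̂ = 50/65 = 0.76923.
p̂(1−p̂) = 0.177515.
SE = √(0.177515/65) = 0.05226.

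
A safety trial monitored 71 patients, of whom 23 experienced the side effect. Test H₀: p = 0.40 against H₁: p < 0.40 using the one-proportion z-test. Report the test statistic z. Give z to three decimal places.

Sample proportion p̂ = 23/71 = 0.32394.
Null standard error: √(0.40·0.60/71) = √0.003380282 = 0.058140.
z = (p̂ − p₀)/SE = (0.32394 − 0.40)/0.058140 = -1.308.

z = -1.308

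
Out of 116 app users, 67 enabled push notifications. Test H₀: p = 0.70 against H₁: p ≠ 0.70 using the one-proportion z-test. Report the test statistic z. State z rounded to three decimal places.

z = -2.877

The sample proportion is 67/116 = 0.57759.
SE₀ = √(0.70·0.30/116) = 0.042548.
Test statistic: z = -0.12241/0.042548 = -2.877.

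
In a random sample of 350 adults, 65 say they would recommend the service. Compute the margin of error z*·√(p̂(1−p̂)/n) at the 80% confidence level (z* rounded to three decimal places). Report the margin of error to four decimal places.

With x = 65 successes in n = 350, p̂ = 0.18571.
SE(p̂) = √(0.18571·0.81429/350) = 0.020786.
The 80% critical value is z* = 1.282.
Margin of error = z*·SE = 1.282 × 0.020786 = 0.0266.

ME = 0.0266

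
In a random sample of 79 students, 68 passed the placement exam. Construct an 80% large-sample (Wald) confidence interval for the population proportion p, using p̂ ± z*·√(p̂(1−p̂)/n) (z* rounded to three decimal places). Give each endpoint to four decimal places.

(0.8108, 0.9107)

With x = 68 successes in n = 79, p̂ = 0.86076.
SE(p̂) = √(0.86076·0.13924/79) = 0.038950.
The 80% critical value is z* = 1.282.
Margin = 1.282·0.038950 = 0.04993.
So the interval runs from 0.8108 to 0.9107.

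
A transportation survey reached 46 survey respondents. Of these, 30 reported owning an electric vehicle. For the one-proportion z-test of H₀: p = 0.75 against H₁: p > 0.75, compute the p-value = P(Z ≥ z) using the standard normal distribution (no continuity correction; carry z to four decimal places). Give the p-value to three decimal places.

p̂ = 30/46 = 0.65217.
SE₀ = √(0.75·0.25/46) = 0.063844.
z = (p̂ − p₀)/SE = (30/46 − 0.75)/0.063844 ≈ -1.5323.
From the standard normal, P(Z ≥ z) = 0.937.

p-value = 0.937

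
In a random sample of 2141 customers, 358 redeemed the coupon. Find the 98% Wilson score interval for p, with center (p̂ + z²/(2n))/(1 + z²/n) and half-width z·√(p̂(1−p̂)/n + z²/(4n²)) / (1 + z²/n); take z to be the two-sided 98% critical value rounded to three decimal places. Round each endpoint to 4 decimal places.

(0.1493, 0.1868)

p̂ = 358/2141 = 0.16721; z = 2.326, so z² = 5.410276.
Denominator 1 + z²/n = 1 + 5.410276/2141 = 1.002527.
Adjusted center: (0.16721 + z²/(2n))/1.002527 = 0.16805.
Radicand: p̂(1−p̂)/n + z²/(4n²) = 0.000065041 + 0.000000295 = 0.000065336.
Half-width = 2.326·√0.000065336/1.002527 = 0.01875.
So the interval runs from 0.1493 to 0.1868.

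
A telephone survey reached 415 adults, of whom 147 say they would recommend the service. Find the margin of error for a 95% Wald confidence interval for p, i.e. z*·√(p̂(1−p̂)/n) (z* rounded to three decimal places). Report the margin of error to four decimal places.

ME = 0.0460

The sample proportion is 147/415 = 0.35422.
Standard error of p̂: √(0.228747/415) = √0.000551198 = 0.023478.
The 95% critical value is z* = 1.960.
So ME = 0.0460.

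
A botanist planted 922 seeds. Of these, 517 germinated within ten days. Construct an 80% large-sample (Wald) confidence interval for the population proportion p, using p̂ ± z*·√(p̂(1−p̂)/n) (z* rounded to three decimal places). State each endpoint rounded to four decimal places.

(0.5398, 0.5817)

Sample proportion p̂ = 517/922 = 0.56074.
SE(p̂) = √(0.56074·0.43926/922) = 0.016345.
z* = 1.282 at the 80% level.
Margin = 1.282·0.016345 = 0.02095.
So the interval runs from 0.5398 to 0.5817.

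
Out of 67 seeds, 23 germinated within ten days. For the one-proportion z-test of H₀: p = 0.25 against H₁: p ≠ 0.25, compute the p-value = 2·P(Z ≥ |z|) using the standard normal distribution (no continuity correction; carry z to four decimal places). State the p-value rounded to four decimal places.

p-value = 0.0778

Sample proportion p̂ = 23/67 = 0.34328.
SE₀ = √(0.25·0.75/67) = 0.052901.
z = (p̂ − p₀)/SE = (23/67 − 0.25)/0.052901 ≈ 1.7634.
From the standard normal, 2·P(Z ≥ |z|) = 0.0778.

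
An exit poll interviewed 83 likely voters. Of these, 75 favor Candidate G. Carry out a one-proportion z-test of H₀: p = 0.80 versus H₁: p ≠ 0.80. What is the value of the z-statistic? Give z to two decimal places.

The sample proportion is 75/83 = 0.90361.
Under H₀, SE = √(p₀(1−p₀)/n) = √(0.80·0.20/83) = √0.001927711 = 0.043906.
z = (0.90361 − 0.80)/0.043906 = 0.10361/0.043906 = 2.36.

z = 2.36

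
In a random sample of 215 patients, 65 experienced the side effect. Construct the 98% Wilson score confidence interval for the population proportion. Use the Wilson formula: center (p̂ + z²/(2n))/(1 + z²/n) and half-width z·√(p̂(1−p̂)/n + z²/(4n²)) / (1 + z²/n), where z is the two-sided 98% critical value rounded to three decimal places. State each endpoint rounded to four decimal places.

(0.2351, 0.3793)

p̂ = 65/215 = 0.30233; z = 2.326, so z² = 5.410276.
Denominator 1 + z²/n = 1 + 5.410276/215 = 1.025164.
Center = (0.30233 + 0.012582)/1.025164 = 0.30718.
Radicand: p̂(1−p̂)/n + z²/(4n²) = 0.000981046 + 0.000029261 = 0.001010307.
Half-width = z·√(radicand)/denom = 2.326·0.031785/1.025164 = 0.07212.
Interval: 0.30718 ± 0.07212 → (0.2351, 0.3793).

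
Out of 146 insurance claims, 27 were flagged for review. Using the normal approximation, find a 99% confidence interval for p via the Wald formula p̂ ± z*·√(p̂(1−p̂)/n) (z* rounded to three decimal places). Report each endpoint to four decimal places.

With x = 27 successes in n = 146, p̂ = 0.18493.
SE(p̂) = √(0.18493·0.81507/146) = 0.032131.
z* = 2.576 at the 99% level.
Margin = 2.576·0.032131 = 0.08277.
So the interval runs from 0.1022 to 0.2677.

(0.1022, 0.2677)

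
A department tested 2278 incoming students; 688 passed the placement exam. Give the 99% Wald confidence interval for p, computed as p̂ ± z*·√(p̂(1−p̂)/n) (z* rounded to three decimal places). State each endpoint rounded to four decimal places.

(0.2772, 0.3268)

The sample proportion is 688/2278 = 0.30202.
SE = √(p̂(1−p̂)/n) = √(0.210804/2278) = 0.009620.
z* = 2.576 at the 99% level.
Margin = 2.576·0.009620 = 0.02478.
CI: 0.30202 ± 0.02478 = (0.2772, 0.3268).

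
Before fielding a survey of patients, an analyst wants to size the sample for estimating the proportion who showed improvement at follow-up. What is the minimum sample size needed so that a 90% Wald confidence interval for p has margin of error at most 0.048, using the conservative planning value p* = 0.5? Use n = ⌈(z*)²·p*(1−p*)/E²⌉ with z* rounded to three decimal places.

For 90% confidence, z* = 1.645.
p*(1−p*) = 0.2500.
(z*)²·p*(1−p*)/E² = 2.706025·0.2500/0.002304 = 293.623.
Rounding up, n = 294.

n = 294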